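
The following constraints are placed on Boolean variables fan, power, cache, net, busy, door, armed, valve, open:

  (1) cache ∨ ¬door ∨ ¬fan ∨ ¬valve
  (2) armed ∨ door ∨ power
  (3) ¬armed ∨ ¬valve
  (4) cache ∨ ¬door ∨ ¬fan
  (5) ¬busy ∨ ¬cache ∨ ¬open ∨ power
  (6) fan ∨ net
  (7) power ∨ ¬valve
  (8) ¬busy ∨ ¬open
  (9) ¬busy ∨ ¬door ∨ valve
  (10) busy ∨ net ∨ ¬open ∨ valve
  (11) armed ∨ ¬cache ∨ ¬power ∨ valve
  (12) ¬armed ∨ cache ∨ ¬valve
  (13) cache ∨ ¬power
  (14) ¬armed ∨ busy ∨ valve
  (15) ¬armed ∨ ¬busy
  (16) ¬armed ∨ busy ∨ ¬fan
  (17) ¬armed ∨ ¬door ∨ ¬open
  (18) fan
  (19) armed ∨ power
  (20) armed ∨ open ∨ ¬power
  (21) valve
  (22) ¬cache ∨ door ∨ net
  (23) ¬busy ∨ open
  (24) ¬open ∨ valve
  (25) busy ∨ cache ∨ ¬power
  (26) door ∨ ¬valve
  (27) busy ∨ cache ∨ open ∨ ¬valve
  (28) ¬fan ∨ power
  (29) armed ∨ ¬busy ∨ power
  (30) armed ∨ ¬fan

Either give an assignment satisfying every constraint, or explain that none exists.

Case fan = True:
  (valve) forces valve = True.
  (¬armed ∨ ¬valve) forces armed = False.
  Clause (armed ∨ ¬fan) is falsified — contradiction.
Case fan = False:
  Clause (fan) is falsified — contradiction.
Both cases fail, so the formula is unsatisfiable.

No satisfying assignment exists.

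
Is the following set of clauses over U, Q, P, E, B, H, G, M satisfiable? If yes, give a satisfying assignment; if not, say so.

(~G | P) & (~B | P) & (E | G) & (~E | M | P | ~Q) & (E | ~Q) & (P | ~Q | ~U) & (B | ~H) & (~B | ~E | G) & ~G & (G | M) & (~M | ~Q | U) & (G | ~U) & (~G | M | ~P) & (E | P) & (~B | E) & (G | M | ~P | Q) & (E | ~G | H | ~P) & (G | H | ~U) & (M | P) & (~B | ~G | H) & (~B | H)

Unit clause (~G) forces G = False.
In (G | M) only M is left, so M = True.
In (G | ~U) only ~U is left, so U = False.
In (E | G) only E is left, so E = True.
In (~B | ~E | G) only ~B is left, so B = False.
In (~M | ~Q | U) only ~Q is left, so Q = False.
In (B | ~H) only ~H is left, so H = False.
Set P = False.
All clauses satisfied.

U = False; Q = False; P = False; E = True; B = False; H = False; G = False; M = True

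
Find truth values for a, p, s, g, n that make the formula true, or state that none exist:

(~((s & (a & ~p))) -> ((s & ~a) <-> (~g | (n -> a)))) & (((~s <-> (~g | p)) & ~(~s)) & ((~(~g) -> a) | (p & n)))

a = True, p = False, s = True, g = True, n = False

  ~((s & (a & ~p))) -> ((s & ~a) <-> (~g | (n -> a))) = True
    ~((s & (a & ~p))) = False
      s & (a & ~p) = True
        a & ~p = True
          ~p = True
    (s & ~a) <-> (~g | (n -> a)) = False
      s & ~a = False
        ~a = False
      ~g | (n -> a) = True
        ~g = False
        n -> a = True
  ((~s <-> (~g | p)) & ~(~s)) & ((~(~g) -> a) | (p & n)) = True
    (~s <-> (~g | p)) & ~(~s) = True
      ~s <-> (~g | p) = True
        ~s = False
        ~g | p = False
          ~g = False
      ~(~s) = True
        ~s = False
    (~(~g) -> a) | (p & n) = True
      ~(~g) -> a = True
        ~(~g) = True
          ~g = False
      p & n = False
Both conjuncts True, so the formula holds.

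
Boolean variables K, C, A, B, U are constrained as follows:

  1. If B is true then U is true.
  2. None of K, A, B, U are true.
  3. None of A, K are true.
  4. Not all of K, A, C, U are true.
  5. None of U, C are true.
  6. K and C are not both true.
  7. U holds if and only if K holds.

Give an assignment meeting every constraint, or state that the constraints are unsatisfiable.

K = False; C = False; A = False; B = False; U = False

  (1) B=F ⇒ U: vacuous ✓
  (2) {K, A, B, U}: 0 true — none ✓
  (3) {A, K}: 0 true — none ✓
  (4) {K, A, C, U}: 0/4 true — not all ✓
  (5) {U, C}: 0 true — none ✓
  (6) K=F, C=F — not both ✓
  (7) U=F, K=F — same ✓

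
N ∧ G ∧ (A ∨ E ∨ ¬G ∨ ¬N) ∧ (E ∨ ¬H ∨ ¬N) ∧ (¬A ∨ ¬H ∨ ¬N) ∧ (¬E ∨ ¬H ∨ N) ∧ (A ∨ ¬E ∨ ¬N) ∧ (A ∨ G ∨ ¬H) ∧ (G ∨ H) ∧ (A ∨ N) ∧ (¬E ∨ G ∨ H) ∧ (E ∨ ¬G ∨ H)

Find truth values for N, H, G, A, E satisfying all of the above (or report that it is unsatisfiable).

Unit clause (N) forces N = True.
Unit clause (G) forces G = True.
Try H = True:
  (E ∨ ¬H ∨ ¬N) forces E = True.
  (¬A ∨ ¬H ∨ ¬N) forces A = False.
  clause (A ∨ ¬E ∨ ¬N) is falsified — backtrack.
So H = False.
  then (E ∨ ¬G ∨ H) forces E = True.
  then (A ∨ ¬E ∨ ¬N) forces A = True.
All clauses satisfied.

N: True, H: False, G: True, A: True, E: True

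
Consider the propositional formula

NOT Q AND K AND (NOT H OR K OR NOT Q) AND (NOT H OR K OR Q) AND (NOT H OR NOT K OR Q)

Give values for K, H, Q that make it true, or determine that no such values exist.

Unit clause (NOT Q) forces Q = False.
Unit clause (K) forces K = True.
In (NOT H OR NOT K OR Q) only NOT H is left, so H = False.
All clauses satisfied.

K: True; H: False; Q: False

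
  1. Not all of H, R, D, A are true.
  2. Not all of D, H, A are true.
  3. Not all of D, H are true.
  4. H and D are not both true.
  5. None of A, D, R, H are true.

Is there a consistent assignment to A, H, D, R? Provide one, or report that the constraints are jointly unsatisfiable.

A=F; H=F; D=F; R=F

  (1) {H, R, D, A}: 0/4 true — not all ✓
  (2) {D, H, A}: 0/3 true — not all ✓
  (3) {D, H}: 0/2 true — not all ✓
  (4) H=F, D=F — not both ✓
  (5) {A, D, R, H}: 0 true — none ✓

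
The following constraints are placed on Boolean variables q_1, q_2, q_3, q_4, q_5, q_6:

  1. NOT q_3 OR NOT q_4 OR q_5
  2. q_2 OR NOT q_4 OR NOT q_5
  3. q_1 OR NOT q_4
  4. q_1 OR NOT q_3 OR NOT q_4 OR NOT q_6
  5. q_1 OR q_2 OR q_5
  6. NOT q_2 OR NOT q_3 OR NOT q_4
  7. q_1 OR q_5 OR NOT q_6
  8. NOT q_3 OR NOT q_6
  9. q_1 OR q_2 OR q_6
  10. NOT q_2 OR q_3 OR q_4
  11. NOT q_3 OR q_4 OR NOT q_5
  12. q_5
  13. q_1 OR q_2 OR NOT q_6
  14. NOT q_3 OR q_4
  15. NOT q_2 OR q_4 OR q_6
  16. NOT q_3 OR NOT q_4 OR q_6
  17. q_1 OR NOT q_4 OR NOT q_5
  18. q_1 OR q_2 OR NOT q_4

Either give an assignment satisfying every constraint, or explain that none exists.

q_1 = True, q_2 = True, q_3 = False, q_4 = True, q_5 = True, q_6 = False

Unit clause (q_5) forces q_5 = True.
Try q_1 = False:
  (q_1 OR NOT q_4) forces q_4 = False.
  (NOT q_3 OR q_4 OR NOT q_5) forces q_3 = False.
  (NOT q_2 OR q_3 OR q_4) forces q_2 = False.
  (q_1 OR q_2 OR q_6) forces q_6 = True.
  clause (q_1 OR q_2 OR NOT q_6) is falsified — backtrack.
So q_1 = True.
Set q_2 = True.
Set q_3 = False.
  then (NOT q_2 OR q_3 OR q_4) forces q_4 = True.
Set q_6 = False.
All clauses satisfied.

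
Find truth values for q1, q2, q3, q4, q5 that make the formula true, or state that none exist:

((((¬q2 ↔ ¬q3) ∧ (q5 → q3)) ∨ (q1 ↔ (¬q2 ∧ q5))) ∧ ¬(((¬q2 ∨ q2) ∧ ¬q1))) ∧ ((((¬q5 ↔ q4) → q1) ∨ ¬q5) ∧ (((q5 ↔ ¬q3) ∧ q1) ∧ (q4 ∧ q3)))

q1: True, q2: True, q3: True, q4: True, q5: False

  (((¬q2 ↔ ¬q3) ∧ (q5 → q3)) ∨ (q1 ↔ (¬q2 ∧ q5))) ∧ ¬(((¬q2 ∨ q2) ∧ ¬q1)) = True
    ((¬q2 ↔ ¬q3) ∧ (q5 → q3)) ∨ (q1 ↔ (¬q2 ∧ q5)) = True
      (¬q2 ↔ ¬q3) ∧ (q5 → q3) = True
        ¬q2 ↔ ¬q3 = True
          ¬q2 = False
          ¬q3 = False
        q5 → q3 = True
      q1 ↔ (¬q2 ∧ q5) = False
        ¬q2 ∧ q5 = False
          ¬q2 = False
    ¬(((¬q2 ∨ q2) ∧ ¬q1)) = True
      (¬q2 ∨ q2) ∧ ¬q1 = False
        ¬q2 ∨ q2 = True
          ¬q2 = False
        ¬q1 = False
  (((¬q5 ↔ q4) → q1) ∨ ¬q5) ∧ (((q5 ↔ ¬q3) ∧ q1) ∧ (q4 ∧ q3)) = True
    ((¬q5 ↔ q4) → q1) ∨ ¬q5 = True
      (¬q5 ↔ q4) → q1 = True
        ¬q5 ↔ q4 = True
          ¬q5 = True
      ¬q5 = True
    ((q5 ↔ ¬q3) ∧ q1) ∧ (q4 ∧ q3) = True
      (q5 ↔ ¬q3) ∧ q1 = True
        q5 ↔ ¬q3 = True
          ¬q3 = False
      q4 ∧ q3 = True
Both conjuncts True, so the formula holds.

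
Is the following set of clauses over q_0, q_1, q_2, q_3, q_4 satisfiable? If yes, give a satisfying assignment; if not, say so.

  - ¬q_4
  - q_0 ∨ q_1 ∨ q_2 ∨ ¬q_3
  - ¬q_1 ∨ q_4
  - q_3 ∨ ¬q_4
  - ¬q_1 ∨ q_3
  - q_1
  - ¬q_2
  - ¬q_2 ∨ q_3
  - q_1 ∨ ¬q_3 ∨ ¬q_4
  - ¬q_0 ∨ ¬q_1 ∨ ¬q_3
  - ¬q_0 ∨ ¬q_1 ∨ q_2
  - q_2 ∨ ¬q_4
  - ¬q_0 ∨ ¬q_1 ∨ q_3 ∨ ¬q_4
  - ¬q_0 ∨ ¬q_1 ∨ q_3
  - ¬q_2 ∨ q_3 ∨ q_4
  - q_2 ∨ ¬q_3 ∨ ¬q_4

Case q_1 = True:
  (¬q_4) forces q_4 = False.
  Clause (¬q_1 ∨ q_4) is falsified — contradiction.
Case q_1 = False:
  Clause (q_1) is falsified — contradiction.
Both cases fail, so the formula is unsatisfiable.

No satisfying assignment exists.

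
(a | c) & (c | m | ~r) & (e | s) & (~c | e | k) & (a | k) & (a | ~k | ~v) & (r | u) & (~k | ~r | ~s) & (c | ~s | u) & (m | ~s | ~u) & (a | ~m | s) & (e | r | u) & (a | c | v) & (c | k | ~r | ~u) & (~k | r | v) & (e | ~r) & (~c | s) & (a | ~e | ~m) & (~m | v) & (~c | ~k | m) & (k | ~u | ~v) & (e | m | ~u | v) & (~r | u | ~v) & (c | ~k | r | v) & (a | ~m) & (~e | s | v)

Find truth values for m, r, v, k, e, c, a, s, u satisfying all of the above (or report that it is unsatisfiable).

Set m = True.
  then (~m | v) forces v = True.
  then (a | ~m) forces a = True.
Set r = False.
  then (r | u) forces u = True.
  then (k | ~u | ~v) forces k = True.
Set e = False.
  then (e | s) forces s = True.
Set c = True.
All clauses satisfied.

m = True, r = False, v = True, k = True, e = False, c = True, a = True, s = True, u = True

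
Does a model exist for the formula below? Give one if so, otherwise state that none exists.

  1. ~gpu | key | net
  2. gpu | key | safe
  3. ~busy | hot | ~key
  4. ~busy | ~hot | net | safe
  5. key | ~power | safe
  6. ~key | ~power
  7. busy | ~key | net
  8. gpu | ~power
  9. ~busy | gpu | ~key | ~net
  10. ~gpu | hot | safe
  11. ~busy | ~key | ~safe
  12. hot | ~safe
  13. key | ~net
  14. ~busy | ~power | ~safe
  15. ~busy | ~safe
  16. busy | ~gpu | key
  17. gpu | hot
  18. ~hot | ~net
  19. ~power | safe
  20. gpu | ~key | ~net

safe = True; gpu = False; power = False; key = False; hot = True; busy = False; net = False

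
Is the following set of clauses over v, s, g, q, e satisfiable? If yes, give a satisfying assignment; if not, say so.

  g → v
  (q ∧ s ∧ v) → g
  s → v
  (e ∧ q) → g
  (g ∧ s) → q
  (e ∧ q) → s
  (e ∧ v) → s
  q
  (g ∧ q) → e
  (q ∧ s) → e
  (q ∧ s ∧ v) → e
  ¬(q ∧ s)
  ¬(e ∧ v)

v=F, s=F, g=F, q=T, e=F

Unit clause (q) forces q = True.
In (¬q ∨ ¬s) only ¬s is left, so s = False.
In (¬e ∨ ¬q ∨ s) only ¬e is left, so e = False.
In (e ∨ ¬g ∨ ¬q) only ¬g is left, so g = False.
Set v = False.
All clauses satisfied.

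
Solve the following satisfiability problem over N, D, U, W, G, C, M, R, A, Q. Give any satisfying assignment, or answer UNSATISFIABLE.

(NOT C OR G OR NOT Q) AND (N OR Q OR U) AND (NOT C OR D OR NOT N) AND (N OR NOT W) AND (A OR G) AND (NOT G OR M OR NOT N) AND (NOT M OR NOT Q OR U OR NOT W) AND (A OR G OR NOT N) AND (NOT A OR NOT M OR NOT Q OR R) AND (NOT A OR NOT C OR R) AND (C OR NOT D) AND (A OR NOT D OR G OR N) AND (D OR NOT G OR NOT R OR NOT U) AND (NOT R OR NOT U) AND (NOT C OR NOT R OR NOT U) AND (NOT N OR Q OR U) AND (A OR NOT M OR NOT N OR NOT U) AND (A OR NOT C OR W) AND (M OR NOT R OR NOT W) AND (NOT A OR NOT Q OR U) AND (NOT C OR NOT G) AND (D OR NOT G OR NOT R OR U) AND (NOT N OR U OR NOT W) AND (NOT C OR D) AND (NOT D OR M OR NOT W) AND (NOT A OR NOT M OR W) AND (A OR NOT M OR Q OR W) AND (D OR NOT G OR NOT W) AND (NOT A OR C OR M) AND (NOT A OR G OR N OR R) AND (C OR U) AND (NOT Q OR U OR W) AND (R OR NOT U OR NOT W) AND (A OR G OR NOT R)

N: False, D: False, U: True, W: False, G: True, C: False, M: False, R: False, A: False, Q: True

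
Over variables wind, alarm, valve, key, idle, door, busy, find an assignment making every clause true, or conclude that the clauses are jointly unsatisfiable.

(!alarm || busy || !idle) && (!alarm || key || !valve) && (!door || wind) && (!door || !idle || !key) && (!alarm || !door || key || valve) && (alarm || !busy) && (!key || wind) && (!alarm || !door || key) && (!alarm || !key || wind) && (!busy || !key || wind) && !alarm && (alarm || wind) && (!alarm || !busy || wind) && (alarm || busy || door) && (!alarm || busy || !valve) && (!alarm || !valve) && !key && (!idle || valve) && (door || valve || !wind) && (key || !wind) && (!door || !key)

Unsatisfiable — no assignment works.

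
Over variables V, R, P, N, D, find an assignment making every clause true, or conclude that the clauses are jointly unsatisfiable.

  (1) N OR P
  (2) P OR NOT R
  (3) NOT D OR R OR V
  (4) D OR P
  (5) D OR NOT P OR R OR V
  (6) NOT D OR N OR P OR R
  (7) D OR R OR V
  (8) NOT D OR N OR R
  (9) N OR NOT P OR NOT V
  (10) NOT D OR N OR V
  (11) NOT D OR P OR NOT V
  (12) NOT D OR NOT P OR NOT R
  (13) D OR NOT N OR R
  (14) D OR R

V = True, R = True, P = True, N = True, D = False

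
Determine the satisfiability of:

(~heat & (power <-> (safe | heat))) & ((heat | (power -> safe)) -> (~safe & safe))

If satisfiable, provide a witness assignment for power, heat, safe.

Unsatisfiable — no assignment works.

Case heat = True: the conjunct ~heat is False.
Case heat = False: the formula simplifies to (power <-> safe) & ((power -> safe) -> (~safe & safe)).
  safe = True: the conjunct (power -> safe) -> (~safe & safe) becomes (power -> True) -> (False & True) = False.
  safe = False: simplifies to ~power & power.
    power = True: the conjunct ~power is False.
    power = False: the conjunct power is False.
Both cases fail — unsatisfiable.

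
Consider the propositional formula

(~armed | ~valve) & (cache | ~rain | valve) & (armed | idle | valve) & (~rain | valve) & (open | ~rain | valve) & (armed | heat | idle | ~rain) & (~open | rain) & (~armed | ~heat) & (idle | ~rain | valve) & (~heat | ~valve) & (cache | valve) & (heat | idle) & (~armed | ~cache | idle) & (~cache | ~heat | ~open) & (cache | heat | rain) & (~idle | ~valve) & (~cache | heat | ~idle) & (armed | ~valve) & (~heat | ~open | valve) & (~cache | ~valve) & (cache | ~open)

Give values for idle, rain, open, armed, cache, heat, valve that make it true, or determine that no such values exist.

idle=T; rain=F; open=F; armed=F; cache=T; heat=T; valve=F

Try idle = False:
  (heat | idle) forces heat = True.
  (~armed | ~heat) forces armed = False.
  (armed | idle | valve) forces valve = True.
  clause (~heat | ~valve) is falsified — backtrack.
So idle = True.
  then (~idle | ~valve) forces valve = False.
  then (~rain | valve) forces rain = False.
  then (~open | rain) forces open = False.
  then (cache | valve) forces cache = True.
  then (~cache | heat | ~idle) forces heat = True.
  then (~armed | ~heat) forces armed = False.
All clauses satisfied.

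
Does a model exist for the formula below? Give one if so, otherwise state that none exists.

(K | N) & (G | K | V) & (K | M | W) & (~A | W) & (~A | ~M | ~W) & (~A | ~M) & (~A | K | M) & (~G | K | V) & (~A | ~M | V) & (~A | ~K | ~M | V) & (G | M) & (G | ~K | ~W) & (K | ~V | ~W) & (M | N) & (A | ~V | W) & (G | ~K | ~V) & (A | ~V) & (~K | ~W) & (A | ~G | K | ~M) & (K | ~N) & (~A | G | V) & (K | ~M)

A = False, M = True, N = False, V = False, W = False, K = True, G = True

Try A = True:
  (~A | W) forces W = True.
  (~A | ~M | ~W) forces M = False.
  (~A | K | M) forces K = True.
  clause (~K | ~W) is falsified — backtrack.
So A = False.
  then (A | ~V) forces V = False.
Set M = True.
  then (K | ~M) forces K = True.
  then (~K | ~W) forces W = False.
Set N = False.
Set G = True.
All clauses satisfied.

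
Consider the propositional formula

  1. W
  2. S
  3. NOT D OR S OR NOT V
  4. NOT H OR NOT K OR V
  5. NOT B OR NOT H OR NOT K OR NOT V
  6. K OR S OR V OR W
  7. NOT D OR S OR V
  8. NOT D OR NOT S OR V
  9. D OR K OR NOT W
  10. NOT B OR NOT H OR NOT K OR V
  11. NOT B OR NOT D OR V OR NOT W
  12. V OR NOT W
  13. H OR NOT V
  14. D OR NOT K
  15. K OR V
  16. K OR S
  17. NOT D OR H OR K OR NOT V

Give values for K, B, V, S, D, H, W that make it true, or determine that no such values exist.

K = True; B = False; V = True; S = True; D = True; H = True; W = True

Unit clause (W) forces W = True.
Unit clause (S) forces S = True.
In (V OR NOT W) only V is left, so V = True.
In (H OR NOT V) only H is left, so H = True.
Set K = True.
  then (NOT B OR NOT H OR NOT K OR NOT V) forces B = False.
  then (D OR NOT K) forces D = True.
All clauses satisfied.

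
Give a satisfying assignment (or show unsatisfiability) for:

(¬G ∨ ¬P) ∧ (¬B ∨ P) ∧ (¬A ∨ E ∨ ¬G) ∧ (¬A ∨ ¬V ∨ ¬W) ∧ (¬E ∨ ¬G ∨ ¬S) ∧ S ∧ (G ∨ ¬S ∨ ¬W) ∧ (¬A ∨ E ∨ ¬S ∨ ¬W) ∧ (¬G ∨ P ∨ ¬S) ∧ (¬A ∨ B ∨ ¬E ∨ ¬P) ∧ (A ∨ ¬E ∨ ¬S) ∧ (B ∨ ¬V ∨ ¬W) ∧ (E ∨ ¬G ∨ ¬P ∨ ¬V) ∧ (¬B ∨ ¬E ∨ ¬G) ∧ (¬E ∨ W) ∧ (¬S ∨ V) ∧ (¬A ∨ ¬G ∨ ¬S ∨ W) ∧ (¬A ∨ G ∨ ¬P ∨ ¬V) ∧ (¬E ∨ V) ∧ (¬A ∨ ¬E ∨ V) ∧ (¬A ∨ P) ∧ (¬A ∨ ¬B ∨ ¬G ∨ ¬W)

S: True; E: False; B: False; V: True; A: False; G: False; P: True; W: False

Unit clause (S) forces S = True.
In (¬S ∨ V) only V is left, so V = True.
Set E = False.
Set B = False.
  then (B ∨ ¬V ∨ ¬W) forces W = False.
Try A = True:
  (¬A ∨ E ∨ ¬G) forces G = False.
  (¬A ∨ G ∨ ¬P ∨ ¬V) forces P = False.
  clause (¬A ∨ P) is falsified — backtrack.
So A = False.
Try G = True:
  (¬G ∨ ¬P) forces P = False.
  clause (¬G ∨ P ∨ ¬S) is falsified — backtrack.
So G = False.
Set P = True.
All clauses satisfied.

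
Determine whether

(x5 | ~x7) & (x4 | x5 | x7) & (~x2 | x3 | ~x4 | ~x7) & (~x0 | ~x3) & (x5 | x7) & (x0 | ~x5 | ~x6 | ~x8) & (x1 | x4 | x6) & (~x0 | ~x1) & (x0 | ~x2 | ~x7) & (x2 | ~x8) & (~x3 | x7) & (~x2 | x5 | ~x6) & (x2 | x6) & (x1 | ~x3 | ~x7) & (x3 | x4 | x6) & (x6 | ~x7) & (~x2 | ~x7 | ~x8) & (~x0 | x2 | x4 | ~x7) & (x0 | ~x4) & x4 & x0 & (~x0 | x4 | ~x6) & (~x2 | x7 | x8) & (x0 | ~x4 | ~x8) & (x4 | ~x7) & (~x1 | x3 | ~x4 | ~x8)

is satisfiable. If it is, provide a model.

x0: True, x1: False, x2: True, x3: False, x4: True, x5: True, x6: False, x7: False, x8: True

Unit clause (x4) forces x4 = True.
Unit clause (x0) forces x0 = True.
In (~x0 | ~x3) only ~x3 is left, so x3 = False.
In (~x0 | ~x1) only ~x1 is left, so x1 = False.
Set x2 = True.
  then (~x2 | x3 | ~x4 | ~x7) forces x7 = False.
  then (x5 | x7) forces x5 = True.
  then (~x2 | x7 | x8) forces x8 = True.
Set x6 = False.
All clauses satisfied.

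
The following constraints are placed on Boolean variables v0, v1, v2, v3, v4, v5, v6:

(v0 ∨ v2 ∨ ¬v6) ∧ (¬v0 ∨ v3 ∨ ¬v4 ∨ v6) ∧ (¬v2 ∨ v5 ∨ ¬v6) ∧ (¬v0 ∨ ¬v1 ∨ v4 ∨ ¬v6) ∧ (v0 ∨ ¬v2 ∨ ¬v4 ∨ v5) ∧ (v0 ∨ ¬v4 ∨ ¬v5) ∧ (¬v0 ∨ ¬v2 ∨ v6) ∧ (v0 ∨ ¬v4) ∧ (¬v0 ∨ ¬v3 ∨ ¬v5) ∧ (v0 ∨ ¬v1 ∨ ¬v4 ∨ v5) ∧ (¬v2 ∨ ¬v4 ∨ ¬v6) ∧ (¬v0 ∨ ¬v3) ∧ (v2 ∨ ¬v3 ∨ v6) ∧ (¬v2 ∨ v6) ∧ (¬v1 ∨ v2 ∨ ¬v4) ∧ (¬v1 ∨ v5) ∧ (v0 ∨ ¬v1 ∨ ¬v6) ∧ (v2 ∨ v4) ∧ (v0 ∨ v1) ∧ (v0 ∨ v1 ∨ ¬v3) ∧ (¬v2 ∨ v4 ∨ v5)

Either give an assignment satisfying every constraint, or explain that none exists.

v0 = True; v1 = False; v2 = False; v3 = False; v4 = True; v5 = True; v6 = True

Set v0 = True.
  then (¬v0 ∨ ¬v3) forces v3 = False.
Set v1 = False.
Set v2 = False.
  then (v2 ∨ v4) forces v4 = True.
  then (¬v0 ∨ v3 ∨ ¬v4 ∨ v6) forces v6 = True.
Set v5 = True.
All clauses satisfied.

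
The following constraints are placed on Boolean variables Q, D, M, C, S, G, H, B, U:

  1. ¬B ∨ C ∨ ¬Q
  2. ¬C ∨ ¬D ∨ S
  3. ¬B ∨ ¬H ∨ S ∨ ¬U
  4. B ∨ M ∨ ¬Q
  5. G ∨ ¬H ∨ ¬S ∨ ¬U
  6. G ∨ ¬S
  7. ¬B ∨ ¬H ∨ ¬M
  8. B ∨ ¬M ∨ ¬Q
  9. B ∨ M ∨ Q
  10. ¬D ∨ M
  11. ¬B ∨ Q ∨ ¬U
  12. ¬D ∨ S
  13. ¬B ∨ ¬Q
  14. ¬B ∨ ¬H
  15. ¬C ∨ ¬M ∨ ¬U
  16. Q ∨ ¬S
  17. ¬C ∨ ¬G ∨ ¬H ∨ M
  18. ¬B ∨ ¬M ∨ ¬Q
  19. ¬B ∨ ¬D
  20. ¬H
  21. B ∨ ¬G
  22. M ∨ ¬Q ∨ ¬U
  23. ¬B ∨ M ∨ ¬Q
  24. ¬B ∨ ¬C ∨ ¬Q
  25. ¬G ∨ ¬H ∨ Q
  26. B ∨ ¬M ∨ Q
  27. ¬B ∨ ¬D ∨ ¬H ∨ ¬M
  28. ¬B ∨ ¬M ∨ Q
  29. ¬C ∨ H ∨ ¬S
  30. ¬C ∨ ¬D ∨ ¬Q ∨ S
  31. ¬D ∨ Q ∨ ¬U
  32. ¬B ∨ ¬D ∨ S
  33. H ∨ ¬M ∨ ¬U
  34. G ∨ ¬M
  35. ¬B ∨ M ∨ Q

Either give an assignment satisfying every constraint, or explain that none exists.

Case Q = True:
  (¬B ∨ ¬Q) forces B = False.
  (B ∨ M ∨ ¬Q) forces M = True.
  Clause (B ∨ ¬M ∨ ¬Q) is falsified — contradiction.
Case Q = False:
  (Q ∨ ¬S) forces S = False.
  (¬D ∨ S) forces D = False.
  (¬H) forces H = False.
  If M = True:
    (B ∨ ¬M ∨ Q) forces B = True.
    clause (¬B ∨ ¬M ∨ Q) is falsified.
  If M = False:
    (B ∨ M ∨ Q) forces B = True.
    clause (¬B ∨ M ∨ Q) is falsified.
  Every sub-case reaches a contradiction.
Both cases fail, so the formula is unsatisfiable.

No satisfying assignment exists.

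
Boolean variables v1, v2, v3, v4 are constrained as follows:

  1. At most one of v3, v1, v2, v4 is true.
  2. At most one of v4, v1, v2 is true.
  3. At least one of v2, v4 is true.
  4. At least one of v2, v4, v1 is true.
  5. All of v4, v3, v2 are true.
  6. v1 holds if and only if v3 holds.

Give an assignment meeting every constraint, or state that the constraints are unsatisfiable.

Case v2 = True:
  (1) with v2=T forces v3 = False.
  Constraint (5) is violated (v3=F) — contradiction.
Case v2 = False:
  Constraint (5) is violated (v2=F) — contradiction.
Both cases fail — unsatisfiable.

Unsatisfiable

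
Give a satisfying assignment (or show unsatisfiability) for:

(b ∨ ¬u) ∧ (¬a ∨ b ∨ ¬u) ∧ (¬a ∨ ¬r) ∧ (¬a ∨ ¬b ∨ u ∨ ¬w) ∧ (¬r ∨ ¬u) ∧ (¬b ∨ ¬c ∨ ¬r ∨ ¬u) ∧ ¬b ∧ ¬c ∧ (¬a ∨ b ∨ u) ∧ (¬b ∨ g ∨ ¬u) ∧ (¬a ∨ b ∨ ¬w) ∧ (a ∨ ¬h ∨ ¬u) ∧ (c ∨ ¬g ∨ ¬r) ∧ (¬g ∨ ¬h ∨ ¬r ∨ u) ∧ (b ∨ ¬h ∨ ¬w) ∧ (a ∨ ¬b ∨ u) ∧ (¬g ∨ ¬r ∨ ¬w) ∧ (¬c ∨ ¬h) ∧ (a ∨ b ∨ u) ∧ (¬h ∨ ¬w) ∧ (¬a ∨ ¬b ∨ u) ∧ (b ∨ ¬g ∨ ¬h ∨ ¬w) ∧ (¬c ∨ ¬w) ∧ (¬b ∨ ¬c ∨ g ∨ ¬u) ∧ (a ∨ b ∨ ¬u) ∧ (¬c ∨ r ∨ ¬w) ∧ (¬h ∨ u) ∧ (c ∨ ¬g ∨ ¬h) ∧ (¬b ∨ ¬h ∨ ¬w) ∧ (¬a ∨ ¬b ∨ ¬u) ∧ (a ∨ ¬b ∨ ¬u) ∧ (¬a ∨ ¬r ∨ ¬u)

UNSATISFIABLE

Case c = True:
  Clause (¬c) is falsified — contradiction.
Case c = False:
  (¬b) forces b = False.
  (b ∨ ¬u) forces u = False.
  (¬a ∨ b ∨ u) forces a = False.
  Clause (a ∨ b ∨ u) is falsified — contradiction.
Both cases fail, so the formula is unsatisfiable.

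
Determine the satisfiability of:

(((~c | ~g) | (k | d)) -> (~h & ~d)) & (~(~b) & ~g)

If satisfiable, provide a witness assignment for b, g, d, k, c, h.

b=T; g=F; d=F; k=F; c=T; h=F

  ((~c | ~g) | (k | d)) -> (~h & ~d) = True
    (~c | ~g) | (k | d) = True
      ~c | ~g = True
        ~c = False
        ~g = True
      k | d = False
    ~h & ~d = True
      ~h = True
      ~d = True
  ~(~b) & ~g = True
    ~(~b) = True
      ~b = False
    ~g = True
Both conjuncts True, so the formula holds.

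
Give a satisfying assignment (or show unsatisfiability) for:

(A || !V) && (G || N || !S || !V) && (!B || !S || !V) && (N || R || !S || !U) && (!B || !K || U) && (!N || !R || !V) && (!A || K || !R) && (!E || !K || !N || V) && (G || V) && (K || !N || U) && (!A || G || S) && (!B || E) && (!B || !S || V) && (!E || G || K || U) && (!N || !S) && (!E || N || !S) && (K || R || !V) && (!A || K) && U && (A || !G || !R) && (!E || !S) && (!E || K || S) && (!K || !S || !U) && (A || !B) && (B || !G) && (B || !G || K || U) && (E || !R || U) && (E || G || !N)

Unit clause (U) forces U = True.
Set A = True.
  then (!A || K) forces K = True.
  then (!K || !S || !U) forces S = False.
  then (!A || G || S) forces G = True.
  then (B || !G) forces B = True.
  then (!B || E) forces E = True.
Set R = False.
Set V = False.
  then (!E || !K || !N || V) forces N = False.
All clauses satisfied.

A: True, R: False, V: False, G: True, B: True, U: True, N: False, E: True, K: True, S: False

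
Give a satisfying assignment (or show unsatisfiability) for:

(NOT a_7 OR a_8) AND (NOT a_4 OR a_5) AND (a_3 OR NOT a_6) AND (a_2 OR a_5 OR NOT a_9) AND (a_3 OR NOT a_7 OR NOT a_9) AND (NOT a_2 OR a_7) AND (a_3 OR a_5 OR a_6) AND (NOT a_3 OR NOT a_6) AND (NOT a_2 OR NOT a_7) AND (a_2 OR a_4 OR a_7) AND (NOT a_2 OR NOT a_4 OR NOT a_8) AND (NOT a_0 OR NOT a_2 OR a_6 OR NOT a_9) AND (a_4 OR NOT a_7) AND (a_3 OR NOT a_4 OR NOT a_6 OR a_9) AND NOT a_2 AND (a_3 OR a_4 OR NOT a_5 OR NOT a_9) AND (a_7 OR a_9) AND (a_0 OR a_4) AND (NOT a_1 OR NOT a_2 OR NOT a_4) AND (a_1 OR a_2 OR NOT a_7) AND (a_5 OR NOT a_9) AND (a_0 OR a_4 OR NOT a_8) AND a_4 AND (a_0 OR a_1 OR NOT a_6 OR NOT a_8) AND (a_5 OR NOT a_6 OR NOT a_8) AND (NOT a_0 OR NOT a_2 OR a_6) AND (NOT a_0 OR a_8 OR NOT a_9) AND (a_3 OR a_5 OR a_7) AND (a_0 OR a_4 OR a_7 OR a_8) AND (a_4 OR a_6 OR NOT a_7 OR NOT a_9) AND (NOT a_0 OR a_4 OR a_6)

a_0=T; a_1=F; a_2=F; a_3=T; a_4=T; a_5=T; a_6=F; a_7=F; a_8=T; a_9=T

Unit clause (NOT a_2) forces a_2 = False.
Unit clause (a_4) forces a_4 = True.
In (NOT a_4 OR a_5) only a_5 is left, so a_5 = True.
Set a_0 = True.
Set a_1 = False.
  then (a_1 OR a_2 OR NOT a_7) forces a_7 = False.
  then (a_7 OR a_9) forces a_9 = True.
  then (NOT a_0 OR a_8 OR NOT a_9) forces a_8 = True.
Set a_3 = True.
  then (NOT a_3 OR NOT a_6) forces a_6 = False.
All clauses satisfied.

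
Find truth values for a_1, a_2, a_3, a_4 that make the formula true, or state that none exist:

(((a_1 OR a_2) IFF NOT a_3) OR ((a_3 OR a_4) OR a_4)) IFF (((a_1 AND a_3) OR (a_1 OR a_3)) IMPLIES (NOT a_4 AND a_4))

a_1=F, a_2=T, a_3=F, a_4=T

  (((a_1 OR a_2) IFF NOT a_3) OR ((a_3 OR a_4) OR a_4)) IFF (((a_1 AND a_3) OR (a_1 OR a_3)) IMPLIES (NOT a_4 AND a_4)) = True
    ((a_1 OR a_2) IFF NOT a_3) OR ((a_3 OR a_4) OR a_4) = True
      (a_1 OR a_2) IFF NOT a_3 = True
        a_1 OR a_2 = True
        NOT a_3 = True
      (a_3 OR a_4) OR a_4 = True
        a_3 OR a_4 = True
    ((a_1 AND a_3) OR (a_1 OR a_3)) IMPLIES (NOT a_4 AND a_4) = True
      (a_1 AND a_3) OR (a_1 OR a_3) = False
        a_1 AND a_3 = False
        a_1 OR a_3 = False
      NOT a_4 AND a_4 = False
        NOT a_4 = False
The formula evaluates to True.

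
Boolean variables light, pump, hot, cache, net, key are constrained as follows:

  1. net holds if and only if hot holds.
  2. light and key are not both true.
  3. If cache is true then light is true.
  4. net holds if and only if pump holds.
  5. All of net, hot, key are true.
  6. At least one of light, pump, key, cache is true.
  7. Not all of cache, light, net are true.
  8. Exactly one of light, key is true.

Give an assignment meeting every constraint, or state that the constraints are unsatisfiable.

light: False; pump: True; hot: True; cache: False; net: True; key: True

  (1) net=T, hot=T — same ✓
  (2) light=F, key=T — not both ✓
  (3) cache=F ⇒ light: vacuous ✓
  (4) net=T, pump=T — same ✓
  (5) {net, hot, key}: all 3 true ✓
  (6) {light, pump, key, cache}: 2 true — at least one ✓
  (7) {cache, light, net}: 1/3 true — not all ✓
  (8) {light, key}: 1 true — exactly one ✓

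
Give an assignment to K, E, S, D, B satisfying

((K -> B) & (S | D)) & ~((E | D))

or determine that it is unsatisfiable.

K = False, E = False, S = True, D = False, B = False

  (K -> B) & (S | D) = True
    K -> B = True
    S | D = True
  ~((E | D)) = True
    E | D = False
Both conjuncts True, so the formula holds.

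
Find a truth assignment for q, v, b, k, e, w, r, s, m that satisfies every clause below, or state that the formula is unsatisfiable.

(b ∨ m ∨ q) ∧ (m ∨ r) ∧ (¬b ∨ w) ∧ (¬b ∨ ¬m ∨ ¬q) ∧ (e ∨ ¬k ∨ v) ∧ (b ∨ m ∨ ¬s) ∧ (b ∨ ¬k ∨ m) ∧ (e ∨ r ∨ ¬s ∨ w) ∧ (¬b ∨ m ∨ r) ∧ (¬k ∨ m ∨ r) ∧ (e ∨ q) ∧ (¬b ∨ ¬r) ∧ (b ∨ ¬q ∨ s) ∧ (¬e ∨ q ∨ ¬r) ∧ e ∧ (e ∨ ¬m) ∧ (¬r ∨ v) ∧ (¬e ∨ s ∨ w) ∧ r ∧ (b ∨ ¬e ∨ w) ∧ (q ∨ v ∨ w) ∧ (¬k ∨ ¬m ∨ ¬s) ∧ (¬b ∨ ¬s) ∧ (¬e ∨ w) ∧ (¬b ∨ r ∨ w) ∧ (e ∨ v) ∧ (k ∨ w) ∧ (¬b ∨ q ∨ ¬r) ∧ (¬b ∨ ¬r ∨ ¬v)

q=T, v=T, b=F, k=F, e=T, w=T, r=T, s=T, m=T

Unit clause (e) forces e = True.
Unit clause (r) forces r = True.
In (¬e ∨ w) only w is left, so w = True.
In (¬b ∨ ¬r) only ¬b is left, so b = False.
In (¬e ∨ q ∨ ¬r) only q is left, so q = True.
In (¬r ∨ v) only v is left, so v = True.
In (b ∨ ¬q ∨ s) only s is left, so s = True.
In (b ∨ m ∨ ¬s) only m is left, so m = True.
In (¬k ∨ ¬m ∨ ¬s) only ¬k is left, so k = False.
All clauses satisfied.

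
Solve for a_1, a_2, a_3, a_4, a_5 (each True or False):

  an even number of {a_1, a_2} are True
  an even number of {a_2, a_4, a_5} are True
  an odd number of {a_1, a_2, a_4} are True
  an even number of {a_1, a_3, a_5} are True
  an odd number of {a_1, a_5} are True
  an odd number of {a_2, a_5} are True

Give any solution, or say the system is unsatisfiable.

a_1: True, a_2: True, a_3: True, a_4: True, a_5: False

{a_1, a_2}: 2 true → even ✓
{a_2, a_4, a_5}: 2 true → even ✓
{a_1, a_2, a_4}: 3 true → odd ✓
{a_1, a_3, a_5}: 2 true → even ✓
{a_1, a_5}: 1 true → odd ✓
{a_2, a_5}: 1 true → odd ✓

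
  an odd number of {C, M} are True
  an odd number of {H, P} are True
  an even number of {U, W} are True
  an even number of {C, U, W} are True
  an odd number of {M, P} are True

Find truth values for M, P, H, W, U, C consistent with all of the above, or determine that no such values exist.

M=T, P=F, H=T, W=T, U=T, C=F

{C, M}: 1 true → odd ✓
{H, P}: 1 true → odd ✓
{U, W}: 2 true → even ✓
{C, U, W}: 2 true → even ✓
{M, P}: 1 true → odd ✓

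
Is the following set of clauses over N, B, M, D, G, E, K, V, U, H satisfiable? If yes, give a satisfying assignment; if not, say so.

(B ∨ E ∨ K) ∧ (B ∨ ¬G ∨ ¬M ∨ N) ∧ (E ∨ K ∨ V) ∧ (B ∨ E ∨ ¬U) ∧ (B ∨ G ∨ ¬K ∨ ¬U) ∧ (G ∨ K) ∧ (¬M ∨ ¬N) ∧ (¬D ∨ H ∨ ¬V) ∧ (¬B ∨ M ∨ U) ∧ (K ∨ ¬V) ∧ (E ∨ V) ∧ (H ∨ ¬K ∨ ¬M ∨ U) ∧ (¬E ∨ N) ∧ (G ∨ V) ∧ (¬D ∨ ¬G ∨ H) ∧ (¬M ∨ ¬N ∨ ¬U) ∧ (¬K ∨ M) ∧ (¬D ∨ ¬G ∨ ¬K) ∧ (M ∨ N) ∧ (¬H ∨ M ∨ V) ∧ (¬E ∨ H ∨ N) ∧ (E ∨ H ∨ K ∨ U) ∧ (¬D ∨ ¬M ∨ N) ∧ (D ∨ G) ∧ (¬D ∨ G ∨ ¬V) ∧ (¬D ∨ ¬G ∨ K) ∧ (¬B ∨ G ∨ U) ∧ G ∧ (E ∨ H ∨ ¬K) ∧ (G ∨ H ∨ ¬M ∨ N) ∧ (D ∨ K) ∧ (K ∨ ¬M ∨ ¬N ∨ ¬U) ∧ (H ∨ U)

N = False; B = True; M = True; D = False; G = True; E = False; K = True; V = True; U = True; H = True

Unit clause (G) forces G = True.
Set N = False.
  then (¬E ∨ N) forces E = False.
  then (M ∨ N) forces M = True.
  then (¬D ∨ ¬M ∨ N) forces D = False.
  then (D ∨ K) forces K = True.
  then (B ∨ ¬G ∨ ¬M ∨ N) forces B = True.
  then (E ∨ V) forces V = True.
  then (E ∨ H ∨ ¬K) forces H = True.
Set U = True.
All clauses satisfied.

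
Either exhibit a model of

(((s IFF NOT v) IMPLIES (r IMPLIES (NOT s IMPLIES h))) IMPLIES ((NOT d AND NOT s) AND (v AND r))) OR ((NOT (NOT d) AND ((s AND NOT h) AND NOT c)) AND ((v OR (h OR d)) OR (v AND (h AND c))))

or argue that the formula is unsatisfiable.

r=T, d=F, c=F, v=T, h=T, s=F

  (((s IFF NOT v) IMPLIES (r IMPLIES (NOT s IMPLIES h))) IMPLIES ((NOT d AND NOT s) AND (v AND r))) OR ((NOT (NOT d) AND ((s AND NOT h) AND NOT c)) AND ((v OR (h OR d)) OR (v AND (h AND c)))) = True
    ((s IFF NOT v) IMPLIES (r IMPLIES (NOT s IMPLIES h))) IMPLIES ((NOT d AND NOT s) AND (v AND r)) = True
      (s IFF NOT v) IMPLIES (r IMPLIES (NOT s IMPLIES h)) = True
        s IFF NOT v = True
          NOT v = False
        r IMPLIES (NOT s IMPLIES h) = True
          NOT s IMPLIES h = True
            NOT s = True
      (NOT d AND NOT s) AND (v AND r) = True
        NOT d AND NOT s = True
          NOT d = True
          NOT s = True
        v AND r = True
    (NOT (NOT d) AND ((s AND NOT h) AND NOT c)) AND ((v OR (h OR d)) OR (v AND (h AND c))) = False
      NOT (NOT d) AND ((s AND NOT h) AND NOT c) = False
        NOT (NOT d) = False
          NOT d = True
        (s AND NOT h) AND NOT c = False
          s AND NOT h = False
            NOT h = False
          NOT c = True
      (v OR (h OR d)) OR (v AND (h AND c)) = True
        v OR (h OR d) = True
          h OR d = True
        v AND (h AND c) = False
          h AND c = False
The formula evaluates to True.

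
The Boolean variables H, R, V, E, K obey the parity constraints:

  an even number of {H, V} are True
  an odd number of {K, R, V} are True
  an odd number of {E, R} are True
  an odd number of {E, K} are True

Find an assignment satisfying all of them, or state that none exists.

H: True, R: True, V: True, E: False, K: True

{H, V}: 2 true → even ✓
{K, R, V}: 3 true → odd ✓
{E, R}: 1 true → odd ✓
{E, K}: 1 true → odd ✓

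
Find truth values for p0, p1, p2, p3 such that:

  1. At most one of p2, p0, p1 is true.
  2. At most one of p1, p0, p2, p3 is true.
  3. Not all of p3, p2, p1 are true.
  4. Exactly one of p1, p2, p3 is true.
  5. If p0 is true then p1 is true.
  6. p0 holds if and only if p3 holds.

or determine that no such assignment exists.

p0=F, p1=T, p2=F, p3=F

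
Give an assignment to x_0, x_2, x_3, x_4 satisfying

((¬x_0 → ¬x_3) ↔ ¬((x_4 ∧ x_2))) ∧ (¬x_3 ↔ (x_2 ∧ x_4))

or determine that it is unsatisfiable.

x_0 = True, x_2 = True, x_3 = True, x_4 = False

  (¬x_0 → ¬x_3) ↔ ¬((x_4 ∧ x_2)) = True
    ¬x_0 → ¬x_3 = True
      ¬x_0 = False
      ¬x_3 = False
    ¬((x_4 ∧ x_2)) = True
      x_4 ∧ x_2 = False
  ¬x_3 ↔ (x_2 ∧ x_4) = True
    ¬x_3 = False
    x_2 ∧ x_4 = False
Both conjuncts True, so the formula holds.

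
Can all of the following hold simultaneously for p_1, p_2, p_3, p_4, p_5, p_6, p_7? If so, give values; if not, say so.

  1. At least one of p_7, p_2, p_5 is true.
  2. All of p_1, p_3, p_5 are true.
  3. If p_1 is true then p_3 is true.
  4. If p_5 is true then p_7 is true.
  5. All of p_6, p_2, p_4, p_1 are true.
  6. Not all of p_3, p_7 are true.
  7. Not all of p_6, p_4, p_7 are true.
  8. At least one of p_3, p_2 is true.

Unsatisfiable

Case p_1 = True:
  (2) forces p_3 = True.
  (2) forces p_5 = True.
  (4) with p_5=T forces p_7 = True.
  Constraint (6) is violated (p_3=T, p_7=T) — contradiction.
Case p_1 = False:
  Constraint (2) is violated (p_1=F) — contradiction.
Both cases fail — unsatisfiable.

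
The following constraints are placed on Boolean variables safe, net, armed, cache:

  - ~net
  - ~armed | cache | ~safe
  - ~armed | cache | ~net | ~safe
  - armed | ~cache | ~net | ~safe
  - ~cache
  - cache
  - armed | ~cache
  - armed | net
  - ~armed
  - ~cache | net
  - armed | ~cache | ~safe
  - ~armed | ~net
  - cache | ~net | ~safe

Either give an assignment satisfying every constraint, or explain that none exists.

Case cache = True:
  Clause (~cache) is falsified — contradiction.
Case cache = False:
  Clause (cache) is falsified — contradiction.
Both cases fail, so the formula is unsatisfiable.

The formula is unsatisfiable.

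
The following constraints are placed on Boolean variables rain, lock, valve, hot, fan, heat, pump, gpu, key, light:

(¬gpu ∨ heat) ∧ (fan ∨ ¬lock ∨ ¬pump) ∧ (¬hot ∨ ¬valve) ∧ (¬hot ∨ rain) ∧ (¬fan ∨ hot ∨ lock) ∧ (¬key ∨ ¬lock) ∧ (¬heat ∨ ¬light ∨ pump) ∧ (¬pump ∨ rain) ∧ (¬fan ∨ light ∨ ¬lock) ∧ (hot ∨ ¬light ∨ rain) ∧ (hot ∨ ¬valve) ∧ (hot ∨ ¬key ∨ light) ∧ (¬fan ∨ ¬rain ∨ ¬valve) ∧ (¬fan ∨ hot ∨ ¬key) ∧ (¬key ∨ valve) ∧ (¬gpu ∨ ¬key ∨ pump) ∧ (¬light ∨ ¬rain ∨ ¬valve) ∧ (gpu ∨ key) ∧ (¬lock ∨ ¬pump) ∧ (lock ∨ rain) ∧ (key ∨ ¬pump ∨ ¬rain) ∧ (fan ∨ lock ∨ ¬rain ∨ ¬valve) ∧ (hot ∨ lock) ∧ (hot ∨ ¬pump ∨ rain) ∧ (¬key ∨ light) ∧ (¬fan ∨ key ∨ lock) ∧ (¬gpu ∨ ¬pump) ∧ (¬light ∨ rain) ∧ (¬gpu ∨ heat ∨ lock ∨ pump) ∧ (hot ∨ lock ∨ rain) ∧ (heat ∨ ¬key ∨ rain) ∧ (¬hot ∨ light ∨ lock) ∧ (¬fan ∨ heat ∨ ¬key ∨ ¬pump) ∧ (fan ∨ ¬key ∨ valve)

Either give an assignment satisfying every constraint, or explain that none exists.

Set rain = True.
Set lock = True.
  then (¬key ∨ ¬lock) forces key = False.
  then (gpu ∨ key) forces gpu = True.
  then (¬lock ∨ ¬pump) forces pump = False.
  then (¬gpu ∨ heat) forces heat = True.
  then (¬heat ∨ ¬light ∨ pump) forces light = False.
  then (¬fan ∨ light ∨ ¬lock) forces fan = False.
Try valve = True:
  (¬hot ∨ ¬valve) forces hot = False.
  clause (hot ∨ ¬valve) is falsified — backtrack.
So valve = False.
Set hot = False.
All clauses satisfied.

rain = True, lock = True, valve = False, hot = False, fan = False, heat = True, pump = False, gpu = True, key = False, light = False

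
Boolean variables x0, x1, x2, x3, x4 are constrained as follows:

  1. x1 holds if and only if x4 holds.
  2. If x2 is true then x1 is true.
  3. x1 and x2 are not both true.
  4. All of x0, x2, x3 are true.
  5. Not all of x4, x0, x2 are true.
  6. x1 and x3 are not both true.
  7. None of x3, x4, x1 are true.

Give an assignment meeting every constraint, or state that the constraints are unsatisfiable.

The formula is unsatisfiable.

Case x3 = True:
  Constraint (7) is violated (x3=T) — contradiction.
Case x3 = False:
  Constraint (4) is violated (x3=F) — contradiction.
Both cases fail — unsatisfiable.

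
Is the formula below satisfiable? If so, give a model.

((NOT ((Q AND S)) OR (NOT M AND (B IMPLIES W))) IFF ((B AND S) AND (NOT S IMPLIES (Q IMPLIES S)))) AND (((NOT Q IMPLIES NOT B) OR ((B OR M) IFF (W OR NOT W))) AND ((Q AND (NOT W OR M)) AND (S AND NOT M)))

No satisfying assignment exists.

Case Q = True: the formula simplifies to ((NOT S OR (NOT M AND (B IMPLIES W))) IFF ((B AND S) AND (NOT S IMPLIES S))) AND ((NOT W OR M) AND (S AND NOT M)).
  S = True: simplifies to ((NOT M AND (B IMPLIES W)) IFF B) AND ((NOT W OR M) AND NOT M).
    M = True: the conjunct NOT M is False.
    M = False: simplifies to ((B IMPLIES W) IFF B) AND NOT W.
      B = True: simplifies to W AND NOT W.
        W = True: the conjunct NOT W is False.
        W = False: the conjunct W is False.
      B = False: the conjunct (B IMPLIES W) IFF B becomes (False IMPLIES W) IFF False = False.
  S = False: the conjunct (NOT S OR (NOT M AND (B IMPLIES W))) IFF ((B AND S) AND (NOT S IMPLIES S)) becomes (True OR (NOT M AND (B IMPLIES W))) IFF (False AND False) = False.
Case Q = False: the conjunct Q is False.
Both cases fail — unsatisfiable.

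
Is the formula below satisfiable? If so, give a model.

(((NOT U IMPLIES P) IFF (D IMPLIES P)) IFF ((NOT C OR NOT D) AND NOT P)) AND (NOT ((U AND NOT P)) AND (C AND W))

Case P = True: the conjunct ((NOT U IMPLIES P) IFF (D IMPLIES P)) IFF ((NOT C OR NOT D) AND NOT P) becomes (True IFF True) IFF ((NOT C OR NOT D) AND False) = False.
Case P = False: the formula simplifies to ((U IFF NOT D) IFF (NOT C OR NOT D)) AND (NOT U AND (C AND W)).
  U = True: the conjunct NOT U is False.
  U = False: simplifies to (D IFF (NOT C OR NOT D)) AND (C AND W).
    D = True: simplifies to NOT C AND (C AND W).
      C = True: the conjunct NOT C is False.
      C = False: the conjunct C is False.
    D = False: the conjunct D IFF (NOT C OR NOT D) becomes False IFF (NOT C OR True) = False.
Both cases fail — unsatisfiable.

No satisfying assignment exists.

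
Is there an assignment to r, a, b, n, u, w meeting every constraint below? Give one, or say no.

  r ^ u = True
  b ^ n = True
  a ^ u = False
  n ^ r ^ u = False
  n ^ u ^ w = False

r = False, a = True, b = False, n = True, u = True, w = False

r ^ u = F ^ T = True ✓
b ^ n = F ^ T = True ✓
a ^ u = T ^ T = False ✓
n ^ r ^ u = T ^ F ^ T = False ✓
n ^ u ^ w = T ^ T ^ F = False ✓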